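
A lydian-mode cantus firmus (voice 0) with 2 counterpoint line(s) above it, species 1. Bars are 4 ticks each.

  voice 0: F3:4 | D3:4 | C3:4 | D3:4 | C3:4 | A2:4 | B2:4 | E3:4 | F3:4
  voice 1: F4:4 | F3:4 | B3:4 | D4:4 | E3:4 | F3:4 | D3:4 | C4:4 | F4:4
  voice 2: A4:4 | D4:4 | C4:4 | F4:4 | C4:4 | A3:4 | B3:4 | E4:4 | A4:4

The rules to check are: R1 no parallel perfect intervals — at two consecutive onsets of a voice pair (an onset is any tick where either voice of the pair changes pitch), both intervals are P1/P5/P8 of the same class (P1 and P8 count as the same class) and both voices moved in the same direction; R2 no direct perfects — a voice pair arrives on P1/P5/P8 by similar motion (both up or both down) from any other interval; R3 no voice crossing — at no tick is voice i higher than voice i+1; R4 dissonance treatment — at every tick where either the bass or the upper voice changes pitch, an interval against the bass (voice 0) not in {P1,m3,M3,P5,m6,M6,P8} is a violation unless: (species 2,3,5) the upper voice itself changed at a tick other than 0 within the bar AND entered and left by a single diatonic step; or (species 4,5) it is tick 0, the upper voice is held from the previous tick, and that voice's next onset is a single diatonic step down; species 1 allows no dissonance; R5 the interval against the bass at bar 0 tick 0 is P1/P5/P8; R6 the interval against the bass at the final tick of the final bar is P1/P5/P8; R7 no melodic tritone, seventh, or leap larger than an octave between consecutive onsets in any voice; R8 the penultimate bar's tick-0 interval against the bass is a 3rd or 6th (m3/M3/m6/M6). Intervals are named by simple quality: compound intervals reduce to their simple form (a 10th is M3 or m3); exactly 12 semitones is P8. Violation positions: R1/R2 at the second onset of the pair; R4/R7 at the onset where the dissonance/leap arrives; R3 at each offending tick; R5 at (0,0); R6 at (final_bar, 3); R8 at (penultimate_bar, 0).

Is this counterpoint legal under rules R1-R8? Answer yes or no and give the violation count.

bar 0: v0=F3 v1=F4 v2=A4 (M3)
bar 1: v0=D3 v1=F3 v2=D4 (P8)
bar 2: v0=C3 v1=B3 v2=C4 (P8)
bar 3: v0=D3 v1=D4 v2=F4 (m3)
bar 4: v0=C3 v1=E3 v2=C4 (P8)
bar 5: v0=A2 v1=F3 v2=A3 (P8)
bar 6: v0=B2 v1=D3 v2=B3 (P8)
bar 7: v0=E3 v1=C4 v2=E4 (P8)
bar 8: v0=F3 v1=F4 v2=A4 (M3)
  R5 @ bar0.0: opens on M3
  R2 @ bar1.0: F3/A4 M3 -> D3/D4 P8 similar
  R1 @ bar2.0: D3/D4 P8 -> C3/C4 P8 similar
  R4 @ bar2.0: C3/B3 M7 untreated
  R7 @ bar2.0: F3->B3 leap 6st
  R2 @ bar3.0: C3/B3 M7 -> D3/D4 P8 similar
  R2 @ bar4.0: D3/F4 m3 -> C3/C4 P8 similar
  R7 @ bar4.0: D4->E3 leap 10st
  R1 @ bar5.0: C3/C4 P8 -> A2/A3 P8 similar
  R1 @ bar6.0: A2/A3 P8 -> B2/B3 P8 similar
  R1 @ bar7.0: B2/B3 P8 -> E3/E4 P8 similar
  R7 @ bar7.0: D3->C4 leap 10st
  R8 @ bar7.0: penult P8 not 3rd/6th
  R2 @ bar8.0: E3/C4 m6 -> F3/F4 P8 similar
  R6 @ bar8.3: closes on M3

No (15 violations)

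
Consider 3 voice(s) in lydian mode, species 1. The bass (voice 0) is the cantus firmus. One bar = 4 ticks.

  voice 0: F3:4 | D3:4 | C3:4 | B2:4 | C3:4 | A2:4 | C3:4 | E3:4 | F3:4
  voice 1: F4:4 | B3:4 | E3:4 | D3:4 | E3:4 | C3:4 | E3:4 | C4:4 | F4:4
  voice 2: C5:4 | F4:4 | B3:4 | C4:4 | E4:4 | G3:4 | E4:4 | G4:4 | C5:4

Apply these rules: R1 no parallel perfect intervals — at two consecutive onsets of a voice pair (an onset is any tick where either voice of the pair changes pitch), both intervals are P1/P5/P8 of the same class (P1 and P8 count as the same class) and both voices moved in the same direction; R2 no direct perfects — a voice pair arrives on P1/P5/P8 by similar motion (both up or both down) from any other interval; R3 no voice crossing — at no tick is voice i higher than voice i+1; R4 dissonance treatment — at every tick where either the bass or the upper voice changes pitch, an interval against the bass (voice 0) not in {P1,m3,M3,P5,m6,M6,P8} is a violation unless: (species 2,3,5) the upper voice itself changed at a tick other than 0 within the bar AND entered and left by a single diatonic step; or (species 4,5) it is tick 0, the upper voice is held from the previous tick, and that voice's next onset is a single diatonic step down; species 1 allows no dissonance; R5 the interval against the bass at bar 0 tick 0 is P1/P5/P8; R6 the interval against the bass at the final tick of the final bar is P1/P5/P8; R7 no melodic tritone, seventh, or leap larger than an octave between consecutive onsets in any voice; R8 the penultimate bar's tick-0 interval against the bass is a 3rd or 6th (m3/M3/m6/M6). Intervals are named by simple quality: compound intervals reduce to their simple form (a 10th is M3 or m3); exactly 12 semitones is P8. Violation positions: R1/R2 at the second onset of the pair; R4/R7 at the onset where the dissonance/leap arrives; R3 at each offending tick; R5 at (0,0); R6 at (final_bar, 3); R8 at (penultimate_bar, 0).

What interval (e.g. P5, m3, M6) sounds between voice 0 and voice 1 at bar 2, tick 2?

M3

voice 0=C3 voice 1=E3 -> M3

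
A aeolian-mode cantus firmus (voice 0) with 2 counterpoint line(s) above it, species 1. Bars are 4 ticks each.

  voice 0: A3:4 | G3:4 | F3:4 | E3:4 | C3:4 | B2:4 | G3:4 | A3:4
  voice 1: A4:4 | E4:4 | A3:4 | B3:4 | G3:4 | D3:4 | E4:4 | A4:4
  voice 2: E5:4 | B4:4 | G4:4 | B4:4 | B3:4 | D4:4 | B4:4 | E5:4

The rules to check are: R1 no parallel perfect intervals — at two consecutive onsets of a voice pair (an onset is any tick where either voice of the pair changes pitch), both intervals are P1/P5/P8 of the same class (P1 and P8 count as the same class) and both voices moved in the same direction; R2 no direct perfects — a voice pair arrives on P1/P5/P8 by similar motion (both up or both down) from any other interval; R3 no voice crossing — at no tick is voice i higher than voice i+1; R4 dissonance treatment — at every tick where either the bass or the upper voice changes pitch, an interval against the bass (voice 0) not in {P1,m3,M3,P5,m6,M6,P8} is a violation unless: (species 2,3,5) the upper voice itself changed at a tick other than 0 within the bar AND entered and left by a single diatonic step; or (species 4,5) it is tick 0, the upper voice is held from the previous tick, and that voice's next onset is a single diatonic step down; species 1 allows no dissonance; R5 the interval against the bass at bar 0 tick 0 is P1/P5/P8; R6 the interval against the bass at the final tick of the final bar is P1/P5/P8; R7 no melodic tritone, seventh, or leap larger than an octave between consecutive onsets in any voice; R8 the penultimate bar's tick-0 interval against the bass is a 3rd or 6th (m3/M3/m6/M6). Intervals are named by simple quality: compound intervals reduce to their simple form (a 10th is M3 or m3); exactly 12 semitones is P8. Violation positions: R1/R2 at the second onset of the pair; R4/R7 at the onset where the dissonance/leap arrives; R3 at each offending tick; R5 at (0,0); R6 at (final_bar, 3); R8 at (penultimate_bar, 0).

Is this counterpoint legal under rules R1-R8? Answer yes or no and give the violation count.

No (10 violations)

bar 0: v0=A3 v1=A4 v2=E5 (P5)
bar 1: v0=G3 v1=E4 v2=B4 (M3)
bar 2: v0=F3 v1=A3 v2=G4 (M2)
bar 3: v0=E3 v1=B3 v2=B4 (P5)
bar 4: v0=C3 v1=G3 v2=B3 (M7)
bar 5: v0=B2 v1=D3 v2=D4 (m3)
bar 6: v0=G3 v1=E4 v2=B4 (M3)
bar 7: v0=A3 v1=A4 v2=E5 (P5)
  R1 @ bar1.0: A4/E5 P5 -> E4/B4 P5 similar
  R4 @ bar2.0: F3/G4 M2 untreated
  R2 @ bar3.0: A3/G4 m7 -> B3/B4 P8 similar
  R1 @ bar4.0: E3/B3 P5 -> C3/G3 P5 similar
  R4 @ bar4.0: C3/B3 M7 untreated
  R2 @ bar6.0: D3/D4 P8 -> E4/B4 P5 similar
  R7 @ bar6.0: D3->E4 leap 14st
  R1 @ bar7.0: E4/B4 P5 -> A4/E5 P5 similar
  R2 @ bar7.0: G3/E4 M6 -> A3/A4 P8 similar
  R2 @ bar7.0: G3/B4 M3 -> A3/E5 P5 similar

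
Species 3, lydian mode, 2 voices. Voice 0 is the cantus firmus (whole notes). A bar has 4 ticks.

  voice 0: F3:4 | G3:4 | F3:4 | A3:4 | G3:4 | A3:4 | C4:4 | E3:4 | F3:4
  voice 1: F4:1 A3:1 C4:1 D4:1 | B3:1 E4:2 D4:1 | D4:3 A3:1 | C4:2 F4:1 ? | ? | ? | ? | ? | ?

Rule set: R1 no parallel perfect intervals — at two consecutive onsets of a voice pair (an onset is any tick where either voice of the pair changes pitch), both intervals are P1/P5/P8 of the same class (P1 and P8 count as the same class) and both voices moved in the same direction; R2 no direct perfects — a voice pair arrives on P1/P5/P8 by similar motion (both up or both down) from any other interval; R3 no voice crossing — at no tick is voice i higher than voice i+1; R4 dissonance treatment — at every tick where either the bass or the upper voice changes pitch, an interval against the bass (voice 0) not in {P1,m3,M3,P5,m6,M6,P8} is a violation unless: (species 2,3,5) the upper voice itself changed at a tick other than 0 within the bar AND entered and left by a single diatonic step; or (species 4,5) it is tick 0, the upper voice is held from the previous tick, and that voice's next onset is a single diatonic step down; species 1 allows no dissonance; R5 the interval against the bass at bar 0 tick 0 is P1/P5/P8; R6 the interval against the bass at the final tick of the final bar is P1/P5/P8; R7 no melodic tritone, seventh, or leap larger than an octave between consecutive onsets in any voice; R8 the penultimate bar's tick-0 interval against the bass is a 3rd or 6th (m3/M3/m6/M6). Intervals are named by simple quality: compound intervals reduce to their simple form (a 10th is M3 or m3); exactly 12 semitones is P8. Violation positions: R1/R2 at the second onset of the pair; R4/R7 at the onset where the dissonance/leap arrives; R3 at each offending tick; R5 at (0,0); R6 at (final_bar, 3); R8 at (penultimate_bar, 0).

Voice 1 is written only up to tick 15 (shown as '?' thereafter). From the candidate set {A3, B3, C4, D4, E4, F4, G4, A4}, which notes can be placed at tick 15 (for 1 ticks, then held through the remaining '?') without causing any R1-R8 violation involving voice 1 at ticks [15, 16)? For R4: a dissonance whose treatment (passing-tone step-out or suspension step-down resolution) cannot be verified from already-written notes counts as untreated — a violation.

{A3, A4, C4, E4, F4}

A3: legal
B3: violates R4,R7
C4: legal
D4: violates R4
E4: legal
F4: legal
G4: violates R4
A4: legal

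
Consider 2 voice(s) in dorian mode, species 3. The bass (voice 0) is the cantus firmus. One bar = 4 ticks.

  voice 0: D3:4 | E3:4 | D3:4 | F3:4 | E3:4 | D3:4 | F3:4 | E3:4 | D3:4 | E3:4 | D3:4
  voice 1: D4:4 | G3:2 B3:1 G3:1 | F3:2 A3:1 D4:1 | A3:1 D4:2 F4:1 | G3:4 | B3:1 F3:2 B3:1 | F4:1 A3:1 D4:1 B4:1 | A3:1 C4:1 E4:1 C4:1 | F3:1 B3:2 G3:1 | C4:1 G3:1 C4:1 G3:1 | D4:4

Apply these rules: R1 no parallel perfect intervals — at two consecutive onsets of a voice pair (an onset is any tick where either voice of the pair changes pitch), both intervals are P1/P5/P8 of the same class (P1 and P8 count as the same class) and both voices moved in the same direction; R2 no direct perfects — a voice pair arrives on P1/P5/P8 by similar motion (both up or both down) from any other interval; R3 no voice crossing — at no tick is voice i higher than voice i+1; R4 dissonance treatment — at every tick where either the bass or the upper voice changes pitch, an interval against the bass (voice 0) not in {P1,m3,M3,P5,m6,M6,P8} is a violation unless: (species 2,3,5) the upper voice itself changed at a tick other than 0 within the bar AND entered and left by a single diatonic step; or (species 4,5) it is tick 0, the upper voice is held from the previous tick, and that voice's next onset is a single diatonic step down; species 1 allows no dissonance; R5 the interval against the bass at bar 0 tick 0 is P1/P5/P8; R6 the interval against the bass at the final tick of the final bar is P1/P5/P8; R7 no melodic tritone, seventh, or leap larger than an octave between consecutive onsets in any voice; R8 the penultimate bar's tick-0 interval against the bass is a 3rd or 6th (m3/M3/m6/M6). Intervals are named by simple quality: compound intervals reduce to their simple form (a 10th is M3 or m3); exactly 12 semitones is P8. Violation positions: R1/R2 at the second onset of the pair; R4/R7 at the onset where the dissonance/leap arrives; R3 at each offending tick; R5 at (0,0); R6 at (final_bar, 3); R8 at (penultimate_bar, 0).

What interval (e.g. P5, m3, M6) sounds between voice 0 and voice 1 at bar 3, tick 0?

voice 0=F3 voice 1=A3 -> M3

M3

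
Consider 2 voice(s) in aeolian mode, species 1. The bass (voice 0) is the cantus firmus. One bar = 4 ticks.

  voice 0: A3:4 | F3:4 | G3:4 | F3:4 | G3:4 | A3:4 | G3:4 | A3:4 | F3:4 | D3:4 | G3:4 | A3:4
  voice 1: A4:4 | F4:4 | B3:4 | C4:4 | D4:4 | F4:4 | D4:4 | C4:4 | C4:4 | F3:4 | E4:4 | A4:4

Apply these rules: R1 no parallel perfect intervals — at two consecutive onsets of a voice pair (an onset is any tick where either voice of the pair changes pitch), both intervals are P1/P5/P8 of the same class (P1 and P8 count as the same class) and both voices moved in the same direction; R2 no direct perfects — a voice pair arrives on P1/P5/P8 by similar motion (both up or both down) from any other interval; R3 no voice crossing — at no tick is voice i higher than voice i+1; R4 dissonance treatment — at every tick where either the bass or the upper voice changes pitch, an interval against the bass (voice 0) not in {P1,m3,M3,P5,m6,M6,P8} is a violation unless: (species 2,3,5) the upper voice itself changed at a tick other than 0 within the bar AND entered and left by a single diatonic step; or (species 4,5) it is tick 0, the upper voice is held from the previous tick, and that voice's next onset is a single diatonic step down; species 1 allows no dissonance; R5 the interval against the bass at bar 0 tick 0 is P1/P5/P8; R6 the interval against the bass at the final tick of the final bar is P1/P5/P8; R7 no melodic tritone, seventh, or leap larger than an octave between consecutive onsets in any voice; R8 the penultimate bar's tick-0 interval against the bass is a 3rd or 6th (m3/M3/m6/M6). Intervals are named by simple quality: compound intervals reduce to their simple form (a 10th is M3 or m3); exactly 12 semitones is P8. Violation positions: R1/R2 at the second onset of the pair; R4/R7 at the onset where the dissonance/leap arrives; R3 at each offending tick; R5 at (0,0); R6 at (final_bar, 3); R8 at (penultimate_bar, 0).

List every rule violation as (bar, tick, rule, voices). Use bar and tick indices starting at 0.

(1, 0, R1, (0, 1))
(2, 0, R7, (1,))
(4, 0, R1, (0, 1))
(6, 0, R2, (0, 1))
(10, 0, R7, (1,))
(11, 0, R2, (0, 1))

bar 0: v0=A3 v1=A4 downbeat P8
bar 1: v0=F3 v1=F4 downbeat P8
bar 2: v0=G3 v1=B3 downbeat M3
bar 3: v0=F3 v1=C4 downbeat P5
bar 4: v0=G3 v1=D4 downbeat P5
bar 5: v0=A3 v1=F4 downbeat m6
bar 6: v0=G3 v1=D4 downbeat P5
bar 7: v0=A3 v1=C4 downbeat m3
bar 8: v0=F3 v1=C4 downbeat P5
bar 9: v0=D3 v1=F3 downbeat m3
bar 10: v0=G3 v1=E4 downbeat M6
bar 11: v0=A3 v1=A4 downbeat P8
  -> R1 @ bar 1 tick 0 v(0, 1): A3/A4 P8 -> F3/F4 P8 similar
  -> R7 @ bar 2 tick 0 v(1,): F4->B3 leap 6st
  -> R1 @ bar 4 tick 0 v(0, 1): F3/C4 P5 -> G3/D4 P5 similar
  -> R2 @ bar 6 tick 0 v(0, 1): A3/F4 m6 -> G3/D4 P5 similar
  -> R7 @ bar 10 tick 0 v(1,): F3->E4 leap 11st
  -> R2 @ bar 11 tick 0 v(0, 1): G3/E4 M6 -> A3/A4 P8 similar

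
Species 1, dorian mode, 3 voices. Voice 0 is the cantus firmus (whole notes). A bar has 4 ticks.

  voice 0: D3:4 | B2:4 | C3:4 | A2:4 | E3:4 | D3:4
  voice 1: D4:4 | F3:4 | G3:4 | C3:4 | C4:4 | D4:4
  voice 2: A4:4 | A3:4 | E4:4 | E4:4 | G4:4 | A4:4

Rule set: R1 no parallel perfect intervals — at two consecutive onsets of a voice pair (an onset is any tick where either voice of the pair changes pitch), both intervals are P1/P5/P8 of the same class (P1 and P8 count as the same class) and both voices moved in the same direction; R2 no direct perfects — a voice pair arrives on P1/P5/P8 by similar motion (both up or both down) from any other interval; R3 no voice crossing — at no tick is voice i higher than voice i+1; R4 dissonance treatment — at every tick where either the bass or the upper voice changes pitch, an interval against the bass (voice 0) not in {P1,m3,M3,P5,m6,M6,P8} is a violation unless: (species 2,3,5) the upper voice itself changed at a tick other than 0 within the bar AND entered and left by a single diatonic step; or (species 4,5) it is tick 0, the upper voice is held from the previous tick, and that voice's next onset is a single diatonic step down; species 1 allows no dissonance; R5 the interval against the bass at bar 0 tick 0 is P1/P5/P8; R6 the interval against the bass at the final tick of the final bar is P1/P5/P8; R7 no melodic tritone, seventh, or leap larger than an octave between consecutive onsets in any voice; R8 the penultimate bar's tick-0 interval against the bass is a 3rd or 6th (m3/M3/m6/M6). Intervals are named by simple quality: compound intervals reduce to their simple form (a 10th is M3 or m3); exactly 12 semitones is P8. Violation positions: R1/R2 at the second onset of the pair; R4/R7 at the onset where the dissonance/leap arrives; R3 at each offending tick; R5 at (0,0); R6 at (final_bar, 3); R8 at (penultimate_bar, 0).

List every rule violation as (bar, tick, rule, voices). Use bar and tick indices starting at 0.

bar 0: v0=D3 v1=D4 v2=A4 downbeat P5
bar 1: v0=B2 v1=F3 v2=A3 downbeat m7
bar 2: v0=C3 v1=G3 v2=E4 downbeat M3
bar 3: v0=A2 v1=C3 v2=E4 downbeat P5
bar 4: v0=E3 v1=C4 v2=G4 downbeat m3
bar 5: v0=D3 v1=D4 v2=A4 downbeat P5
  -> R4 @ bar 1 tick 0 v(0, 1): B2/F3 TT untreated
  -> R4 @ bar 1 tick 0 v(0, 2): B2/A3 m7 untreated
  -> R2 @ bar 2 tick 0 v(0, 1): B2/F3 TT -> C3/G3 P5 similar
  -> R2 @ bar 4 tick 0 v(1, 2): C3/E4 M3 -> C4/G4 P5 similar
  -> R1 @ bar 5 tick 0 v(1, 2): C4/G4 P5 -> D4/A4 P5 similar

(1, 0, R4, (0, 1))
(1, 0, R4, (0, 2))
(2, 0, R2, (0, 1))
(4, 0, R2, (1, 2))
(5, 0, R1, (1, 2))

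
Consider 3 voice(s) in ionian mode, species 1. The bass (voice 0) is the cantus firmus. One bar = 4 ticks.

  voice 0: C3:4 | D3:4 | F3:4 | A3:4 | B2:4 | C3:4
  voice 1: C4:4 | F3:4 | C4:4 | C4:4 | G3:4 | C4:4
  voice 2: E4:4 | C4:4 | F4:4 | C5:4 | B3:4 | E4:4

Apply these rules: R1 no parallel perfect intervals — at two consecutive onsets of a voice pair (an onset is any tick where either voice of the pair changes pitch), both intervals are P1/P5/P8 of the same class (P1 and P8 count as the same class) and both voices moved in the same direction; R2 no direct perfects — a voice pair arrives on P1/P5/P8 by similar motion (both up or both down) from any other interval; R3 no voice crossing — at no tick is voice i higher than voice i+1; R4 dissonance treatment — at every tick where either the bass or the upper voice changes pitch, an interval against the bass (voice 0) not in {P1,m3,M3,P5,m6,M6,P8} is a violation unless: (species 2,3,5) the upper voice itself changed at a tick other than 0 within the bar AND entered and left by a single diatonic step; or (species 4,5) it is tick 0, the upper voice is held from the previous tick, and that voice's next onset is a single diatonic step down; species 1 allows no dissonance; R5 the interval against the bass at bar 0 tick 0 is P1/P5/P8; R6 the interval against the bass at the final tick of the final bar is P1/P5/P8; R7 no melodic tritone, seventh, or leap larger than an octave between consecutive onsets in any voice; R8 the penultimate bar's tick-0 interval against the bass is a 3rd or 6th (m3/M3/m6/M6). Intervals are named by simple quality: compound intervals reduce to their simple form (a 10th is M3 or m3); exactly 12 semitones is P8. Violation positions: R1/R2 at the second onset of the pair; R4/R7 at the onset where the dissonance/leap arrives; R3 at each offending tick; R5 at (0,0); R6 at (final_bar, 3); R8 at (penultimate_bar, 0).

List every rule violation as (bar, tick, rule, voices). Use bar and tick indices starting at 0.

bar 0: v0=C3 v1=C4 v2=E4 downbeat M3
bar 1: v0=D3 v1=F3 v2=C4 downbeat m7
bar 2: v0=F3 v1=C4 v2=F4 downbeat P8
bar 3: v0=A3 v1=C4 v2=C5 downbeat m3
bar 4: v0=B2 v1=G3 v2=B3 downbeat P8
bar 5: v0=C3 v1=C4 v2=E4 downbeat M3
  -> R5 @ bar 0 tick 0 v(0, 2): opens on M3
  -> R2 @ bar 1 tick 0 v(1, 2): C4/E4 M3 -> F3/C4 P5 similar
  -> R4 @ bar 1 tick 0 v(0, 2): D3/C4 m7 untreated
  -> R2 @ bar 2 tick 0 v(0, 1): D3/F3 m3 -> F3/C4 P5 similar
  -> R2 @ bar 2 tick 0 v(0, 2): D3/C4 m7 -> F3/F4 P8 similar
  -> R2 @ bar 4 tick 0 v(0, 2): A3/C5 m3 -> B2/B3 P8 similar
  -> R7 @ bar 4 tick 0 v(0,): A3->B2 leap 10st
  -> R7 @ bar 4 tick 0 v(2,): C5->B3 leap 13st
  -> R8 @ bar 4 tick 0 v(0, 2): penult P8 not 3rd/6th
  -> R2 @ bar 5 tick 0 v(0, 1): B2/G3 m6 -> C3/C4 P8 similar
  -> R6 @ bar 5 tick 3 v(0, 2): closes on M3

(0, 0, R5, (0, 2))
(1, 0, R2, (1, 2))
(1, 0, R4, (0, 2))
(2, 0, R2, (0, 1))
(2, 0, R2, (0, 2))
(4, 0, R2, (0, 2))
(4, 0, R7, (0,))
(4, 0, R7, (2,))
(4, 0, R8, (0, 2))
(5, 0, R2, (0, 1))
(5, 3, R6, (0, 2))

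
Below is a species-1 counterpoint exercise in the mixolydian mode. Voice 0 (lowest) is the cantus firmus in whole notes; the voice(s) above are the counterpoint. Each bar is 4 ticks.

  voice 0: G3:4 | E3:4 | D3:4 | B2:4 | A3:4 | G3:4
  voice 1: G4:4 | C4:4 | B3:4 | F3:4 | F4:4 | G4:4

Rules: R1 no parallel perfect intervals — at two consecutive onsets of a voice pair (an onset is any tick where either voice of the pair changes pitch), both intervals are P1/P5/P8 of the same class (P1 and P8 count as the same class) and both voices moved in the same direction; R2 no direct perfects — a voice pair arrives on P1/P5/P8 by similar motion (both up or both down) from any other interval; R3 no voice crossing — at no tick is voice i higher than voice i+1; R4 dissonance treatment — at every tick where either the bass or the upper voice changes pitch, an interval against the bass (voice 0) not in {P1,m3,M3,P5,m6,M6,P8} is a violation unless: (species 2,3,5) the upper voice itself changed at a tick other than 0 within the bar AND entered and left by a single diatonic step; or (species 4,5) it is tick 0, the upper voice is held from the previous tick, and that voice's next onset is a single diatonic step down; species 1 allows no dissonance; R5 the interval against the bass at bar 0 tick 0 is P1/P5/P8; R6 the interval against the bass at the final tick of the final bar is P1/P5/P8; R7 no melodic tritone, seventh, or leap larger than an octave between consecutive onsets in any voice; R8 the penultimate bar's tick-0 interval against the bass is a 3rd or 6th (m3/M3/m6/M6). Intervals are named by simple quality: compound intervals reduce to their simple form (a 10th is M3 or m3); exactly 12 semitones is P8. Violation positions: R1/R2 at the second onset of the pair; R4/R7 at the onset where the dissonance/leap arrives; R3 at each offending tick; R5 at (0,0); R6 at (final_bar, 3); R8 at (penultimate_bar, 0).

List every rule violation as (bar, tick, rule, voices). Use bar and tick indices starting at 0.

(3, 0, R4, (0, 1))
(3, 0, R7, (1,))
(4, 0, R7, (0,))

bar 0: v0=G3 v1=G4 downbeat P8
bar 1: v0=E3 v1=C4 downbeat m6
bar 2: v0=D3 v1=B3 downbeat M6
bar 3: v0=B2 v1=F3 downbeat TT
bar 4: v0=A3 v1=F4 downbeat m6
bar 5: v0=G3 v1=G4 downbeat P8
  -> R4 @ bar 3 tick 0 v(0, 1): B2/F3 TT untreated
  -> R7 @ bar 3 tick 0 v(1,): B3->F3 leap 6st
  -> R7 @ bar 4 tick 0 v(0,): B2->A3 leap 10st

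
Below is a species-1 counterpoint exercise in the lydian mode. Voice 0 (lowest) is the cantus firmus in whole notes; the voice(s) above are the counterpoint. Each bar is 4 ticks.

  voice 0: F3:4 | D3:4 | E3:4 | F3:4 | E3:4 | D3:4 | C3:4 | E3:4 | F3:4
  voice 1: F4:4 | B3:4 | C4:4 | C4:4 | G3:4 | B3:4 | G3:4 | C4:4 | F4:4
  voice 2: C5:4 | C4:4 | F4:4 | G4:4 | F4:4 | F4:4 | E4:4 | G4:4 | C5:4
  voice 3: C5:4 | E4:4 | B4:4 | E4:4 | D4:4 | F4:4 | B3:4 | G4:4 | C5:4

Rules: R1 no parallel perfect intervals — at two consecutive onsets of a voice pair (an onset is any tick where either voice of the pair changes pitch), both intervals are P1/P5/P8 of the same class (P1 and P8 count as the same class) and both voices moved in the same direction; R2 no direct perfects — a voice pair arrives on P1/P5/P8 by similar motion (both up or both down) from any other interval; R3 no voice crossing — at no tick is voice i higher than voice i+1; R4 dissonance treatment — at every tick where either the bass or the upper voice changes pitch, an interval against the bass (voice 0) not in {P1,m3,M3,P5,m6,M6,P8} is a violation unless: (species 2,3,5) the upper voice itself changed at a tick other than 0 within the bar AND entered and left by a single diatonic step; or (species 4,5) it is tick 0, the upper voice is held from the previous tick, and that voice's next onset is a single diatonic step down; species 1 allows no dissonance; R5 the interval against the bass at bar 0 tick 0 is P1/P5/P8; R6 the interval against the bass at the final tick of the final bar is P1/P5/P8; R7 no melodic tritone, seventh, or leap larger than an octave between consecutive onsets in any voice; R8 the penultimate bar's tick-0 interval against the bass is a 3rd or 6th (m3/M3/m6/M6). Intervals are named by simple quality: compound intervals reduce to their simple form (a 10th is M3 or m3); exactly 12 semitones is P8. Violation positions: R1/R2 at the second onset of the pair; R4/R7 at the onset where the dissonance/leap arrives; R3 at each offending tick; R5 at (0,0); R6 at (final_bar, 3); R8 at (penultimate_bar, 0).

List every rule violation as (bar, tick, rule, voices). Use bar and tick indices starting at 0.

(1, 0, R4, (0, 2))
(1, 0, R4, (0, 3))
(1, 0, R7, (1,))
(2, 0, R2, (0, 3))
(2, 0, R4, (0, 2))
(3, 0, R3, (2, 3))
(3, 0, R4, (0, 2))
(3, 0, R4, (0, 3))
(3, 1, R3, (2, 3))
(3, 2, R3, (2, 3))
(3, 3, R3, (2, 3))
(4, 0, R2, (1, 3))
(4, 0, R3, (2, 3))
(4, 0, R4, (0, 2))
(4, 0, R4, (0, 3))
(4, 1, R3, (2, 3))
(4, 2, R3, (2, 3))
(4, 3, R3, (2, 3))
(6, 0, R2, (0, 1))
(6, 0, R3, (2, 3))
(6, 0, R4, (0, 3))
(6, 0, R7, (3,))
(6, 1, R3, (2, 3))
(6, 2, R3, (2, 3))
(6, 3, R3, (2, 3))
(7, 0, R2, (1, 2))
(7, 0, R2, (1, 3))
(7, 0, R2, (2, 3))
(8, 0, R1, (1, 2))
(8, 0, R1, (1, 3))
(8, 0, R1, (2, 3))
(8, 0, R2, (0, 1))
(8, 0, R2, (0, 2))
(8, 0, R2, (0, 3))

bar 0: v0=F3 v1=F4 v2=C5 v3=C5 downbeat P5
bar 1: v0=D3 v1=B3 v2=C4 v3=E4 downbeat M2
bar 2: v0=E3 v1=C4 v2=F4 v3=B4 downbeat P5
bar 3: v0=F3 v1=C4 v2=G4 v3=E4 downbeat M7
bar 4: v0=E3 v1=G3 v2=F4 v3=D4 downbeat m7
bar 5: v0=D3 v1=B3 v2=F4 v3=F4 downbeat m3
bar 6: v0=C3 v1=G3 v2=E4 v3=B3 downbeat M7
bar 7: v0=E3 v1=C4 v2=G4 v3=G4 downbeat m3
bar 8: v0=F3 v1=F4 v2=C5 v3=C5 downbeat P5
  -> R4 @ bar 1 tick 0 v(0, 2): D3/C4 m7 untreated
  -> R4 @ bar 1 tick 0 v(0, 3): D3/E4 M2 untreated
  -> R7 @ bar 1 tick 0 v(1,): F4->B3 leap 6st
  -> R2 @ bar 2 tick 0 v(0, 3): D3/E4 M2 -> E3/B4 P5 similar
  -> R4 @ bar 2 tick 0 v(0, 2): E3/F4 m2 untreated
  -> R3 @ bar 3 tick 0 v(2, 3): G4 above E4
  -> R4 @ bar 3 tick 0 v(0, 2): F3/G4 M2 untreated
  -> R4 @ bar 3 tick 0 v(0, 3): F3/E4 M7 untreated
  -> R3 @ bar 3 tick 1 v(2, 3): G4 above E4
  -> R3 @ bar 3 tick 2 v(2, 3): G4 above E4
  -> R3 @ bar 3 tick 3 v(2, 3): G4 above E4
  -> R2 @ bar 4 tick 0 v(1, 3): C4/E4 M3 -> G3/D4 P5 similar
  -> R3 @ bar 4 tick 0 v(2, 3): F4 above D4
  -> R4 @ bar 4 tick 0 v(0, 2): E3/F4 m2 untreated
  -> R4 @ bar 4 tick 0 v(0, 3): E3/D4 m7 untreated
  -> R3 @ bar 4 tick 1 v(2, 3): F4 above D4
  -> R3 @ bar 4 tick 2 v(2, 3): F4 above D4
  -> R3 @ bar 4 tick 3 v(2, 3): F4 above D4
  -> R2 @ bar 6 tick 0 v(0, 1): D3/B3 M6 -> C3/G3 P5 similar
  -> R3 @ bar 6 tick 0 v(2, 3): E4 above B3
  -> R4 @ bar 6 tick 0 v(0, 3): C3/B3 M7 untreated
  -> R7 @ bar 6 tick 0 v(3,): F4->B3 leap 6st
  -> R3 @ bar 6 tick 1 v(2, 3): E4 above B3
  -> R3 @ bar 6 tick 2 v(2, 3): E4 above B3
  -> R3 @ bar 6 tick 3 v(2, 3): E4 above B3
  -> R2 @ bar 7 tick 0 v(1, 2): G3/E4 M6 -> C4/G4 P5 similar
  -> R2 @ bar 7 tick 0 v(1, 3): G3/B3 M3 -> C4/G4 P5 similar
  -> R2 @ bar 7 tick 0 v(2, 3): E4/B3 P4 -> G4/G4 P1 similar
  -> R1 @ bar 8 tick 0 v(1, 2): C4/G4 P5 -> F4/C5 P5 similar
  -> R1 @ bar 8 tick 0 v(1, 3): C4/G4 P5 -> F4/C5 P5 similar
  -> R1 @ bar 8 tick 0 v(2, 3): G4/G4 P1 -> C5/C5 P1 similar
  -> R2 @ bar 8 tick 0 v(0, 1): E3/C4 m6 -> F3/F4 P8 similar
  -> R2 @ bar 8 tick 0 v(0, 2): E3/G4 m3 -> F3/C5 P5 similar
  -> R2 @ bar 8 tick 0 v(0, 3): E3/G4 m3 -> F3/C5 P5 similar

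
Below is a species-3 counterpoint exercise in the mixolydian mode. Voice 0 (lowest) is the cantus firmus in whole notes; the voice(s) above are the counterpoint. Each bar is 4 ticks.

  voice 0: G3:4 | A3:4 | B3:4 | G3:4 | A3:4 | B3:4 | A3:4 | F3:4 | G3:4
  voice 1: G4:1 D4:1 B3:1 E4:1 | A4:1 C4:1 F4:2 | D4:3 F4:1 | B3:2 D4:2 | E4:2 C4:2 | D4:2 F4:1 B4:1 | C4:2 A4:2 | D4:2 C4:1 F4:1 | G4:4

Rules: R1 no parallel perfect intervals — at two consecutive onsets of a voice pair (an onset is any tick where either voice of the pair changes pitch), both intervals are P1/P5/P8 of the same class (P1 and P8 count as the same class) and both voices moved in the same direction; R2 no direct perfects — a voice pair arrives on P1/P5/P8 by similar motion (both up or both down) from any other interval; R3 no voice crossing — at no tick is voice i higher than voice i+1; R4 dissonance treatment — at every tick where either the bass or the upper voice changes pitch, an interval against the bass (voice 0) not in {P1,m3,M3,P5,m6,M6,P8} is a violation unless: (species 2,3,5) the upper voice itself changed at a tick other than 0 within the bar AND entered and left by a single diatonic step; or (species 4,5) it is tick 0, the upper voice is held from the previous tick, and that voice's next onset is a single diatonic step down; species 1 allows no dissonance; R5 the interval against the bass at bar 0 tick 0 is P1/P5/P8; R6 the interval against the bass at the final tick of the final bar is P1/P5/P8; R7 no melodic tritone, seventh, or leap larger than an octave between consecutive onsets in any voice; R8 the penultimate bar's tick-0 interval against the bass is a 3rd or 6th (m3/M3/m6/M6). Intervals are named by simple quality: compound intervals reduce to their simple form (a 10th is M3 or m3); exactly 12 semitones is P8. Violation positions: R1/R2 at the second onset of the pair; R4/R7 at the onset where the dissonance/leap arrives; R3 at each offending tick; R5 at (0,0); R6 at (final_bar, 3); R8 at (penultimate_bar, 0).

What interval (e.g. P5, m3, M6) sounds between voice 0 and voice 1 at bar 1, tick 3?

voice 0=A3 voice 1=F4 -> m6

m6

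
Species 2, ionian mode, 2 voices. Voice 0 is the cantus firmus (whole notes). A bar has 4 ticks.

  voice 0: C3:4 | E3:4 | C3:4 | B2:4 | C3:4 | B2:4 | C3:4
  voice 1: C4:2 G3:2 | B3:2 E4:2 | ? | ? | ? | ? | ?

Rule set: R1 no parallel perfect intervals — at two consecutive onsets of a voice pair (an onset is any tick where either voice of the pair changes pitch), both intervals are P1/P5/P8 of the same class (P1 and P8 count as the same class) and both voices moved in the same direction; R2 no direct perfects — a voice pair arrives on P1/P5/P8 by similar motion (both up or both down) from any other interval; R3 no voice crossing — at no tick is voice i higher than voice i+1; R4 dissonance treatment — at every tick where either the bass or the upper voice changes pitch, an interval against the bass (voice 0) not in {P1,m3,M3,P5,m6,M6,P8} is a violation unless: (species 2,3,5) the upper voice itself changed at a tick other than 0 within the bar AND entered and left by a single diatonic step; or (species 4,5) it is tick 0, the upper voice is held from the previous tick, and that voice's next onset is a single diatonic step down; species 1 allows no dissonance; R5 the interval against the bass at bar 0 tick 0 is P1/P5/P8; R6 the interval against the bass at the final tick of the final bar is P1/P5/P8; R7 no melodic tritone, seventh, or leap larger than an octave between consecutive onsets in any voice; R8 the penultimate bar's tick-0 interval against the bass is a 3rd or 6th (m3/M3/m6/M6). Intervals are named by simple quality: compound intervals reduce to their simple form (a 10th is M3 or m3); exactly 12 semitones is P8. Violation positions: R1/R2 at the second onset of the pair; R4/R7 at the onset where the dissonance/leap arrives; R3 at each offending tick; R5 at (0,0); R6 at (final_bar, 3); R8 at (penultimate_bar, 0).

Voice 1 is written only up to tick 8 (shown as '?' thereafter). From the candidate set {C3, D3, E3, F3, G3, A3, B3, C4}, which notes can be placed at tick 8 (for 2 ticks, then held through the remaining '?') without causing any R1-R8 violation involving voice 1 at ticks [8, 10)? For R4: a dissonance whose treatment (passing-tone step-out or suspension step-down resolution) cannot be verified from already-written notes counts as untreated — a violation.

C3: violates R1,R7
D3: violates R4,R7
E3: legal
F3: violates R4,R7
G3: violates R2
A3: legal
B3: violates R4
C4: violates R1

{A3, E3}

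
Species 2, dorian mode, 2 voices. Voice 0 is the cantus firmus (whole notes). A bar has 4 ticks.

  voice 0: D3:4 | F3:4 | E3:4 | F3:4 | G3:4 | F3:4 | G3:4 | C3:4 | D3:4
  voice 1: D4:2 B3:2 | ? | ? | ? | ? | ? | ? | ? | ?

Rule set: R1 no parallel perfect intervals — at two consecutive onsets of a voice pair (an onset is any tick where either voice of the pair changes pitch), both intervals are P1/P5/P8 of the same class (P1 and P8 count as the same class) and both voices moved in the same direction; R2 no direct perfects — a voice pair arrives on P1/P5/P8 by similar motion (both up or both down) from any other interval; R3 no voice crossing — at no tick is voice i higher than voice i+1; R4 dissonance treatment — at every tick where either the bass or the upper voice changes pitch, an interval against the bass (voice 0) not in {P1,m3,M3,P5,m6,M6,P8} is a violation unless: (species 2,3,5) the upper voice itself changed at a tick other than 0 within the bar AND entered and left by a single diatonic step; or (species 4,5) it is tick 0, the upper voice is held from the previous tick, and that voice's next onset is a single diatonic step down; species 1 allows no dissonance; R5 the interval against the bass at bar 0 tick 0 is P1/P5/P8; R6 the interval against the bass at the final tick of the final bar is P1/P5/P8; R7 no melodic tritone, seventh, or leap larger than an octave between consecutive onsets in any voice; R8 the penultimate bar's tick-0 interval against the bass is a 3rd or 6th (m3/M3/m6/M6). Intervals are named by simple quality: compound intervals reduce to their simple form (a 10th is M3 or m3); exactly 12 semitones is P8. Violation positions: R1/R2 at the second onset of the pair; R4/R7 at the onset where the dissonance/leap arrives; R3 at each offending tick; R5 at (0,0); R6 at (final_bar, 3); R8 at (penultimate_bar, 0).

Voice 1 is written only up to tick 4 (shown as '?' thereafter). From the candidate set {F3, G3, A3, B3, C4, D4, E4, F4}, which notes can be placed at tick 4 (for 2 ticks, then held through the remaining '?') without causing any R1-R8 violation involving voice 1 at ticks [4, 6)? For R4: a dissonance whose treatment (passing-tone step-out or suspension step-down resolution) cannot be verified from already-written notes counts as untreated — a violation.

{A3, D4}

F3: violates R7
G3: violates R4
A3: legal
B3: violates R4
C4: violates R2
D4: legal
E4: violates R4
F4: violates R2,R7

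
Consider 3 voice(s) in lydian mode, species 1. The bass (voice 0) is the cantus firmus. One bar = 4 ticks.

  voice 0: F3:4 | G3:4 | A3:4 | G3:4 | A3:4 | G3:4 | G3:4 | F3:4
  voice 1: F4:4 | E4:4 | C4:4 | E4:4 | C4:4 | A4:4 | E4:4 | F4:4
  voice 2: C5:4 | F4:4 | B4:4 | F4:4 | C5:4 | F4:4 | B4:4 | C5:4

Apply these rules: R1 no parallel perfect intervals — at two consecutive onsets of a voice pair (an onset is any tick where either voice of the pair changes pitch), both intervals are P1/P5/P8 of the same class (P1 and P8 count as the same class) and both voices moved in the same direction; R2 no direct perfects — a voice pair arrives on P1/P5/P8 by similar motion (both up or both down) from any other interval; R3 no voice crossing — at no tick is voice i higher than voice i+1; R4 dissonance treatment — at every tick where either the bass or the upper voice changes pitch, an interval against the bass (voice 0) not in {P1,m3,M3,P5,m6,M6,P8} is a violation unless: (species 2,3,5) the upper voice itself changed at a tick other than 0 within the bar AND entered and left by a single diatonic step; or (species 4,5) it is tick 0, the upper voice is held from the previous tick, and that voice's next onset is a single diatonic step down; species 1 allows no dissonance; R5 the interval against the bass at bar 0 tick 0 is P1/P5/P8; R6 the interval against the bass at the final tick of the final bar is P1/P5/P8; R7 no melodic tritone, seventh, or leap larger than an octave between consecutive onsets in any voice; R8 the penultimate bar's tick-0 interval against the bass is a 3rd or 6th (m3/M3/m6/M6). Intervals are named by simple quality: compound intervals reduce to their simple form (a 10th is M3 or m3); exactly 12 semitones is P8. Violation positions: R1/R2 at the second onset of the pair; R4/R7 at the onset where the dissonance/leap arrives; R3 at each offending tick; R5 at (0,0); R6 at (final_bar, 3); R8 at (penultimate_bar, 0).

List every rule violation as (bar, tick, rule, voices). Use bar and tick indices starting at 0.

bar 0: v0=F3 v1=F4 v2=C5 downbeat P5
bar 1: v0=G3 v1=E4 v2=F4 downbeat m7
bar 2: v0=A3 v1=C4 v2=B4 downbeat M2
bar 3: v0=G3 v1=E4 v2=F4 downbeat m7
bar 4: v0=A3 v1=C4 v2=C5 downbeat m3
bar 5: v0=G3 v1=A4 v2=F4 downbeat m7
bar 6: v0=G3 v1=E4 v2=B4 downbeat M3
bar 7: v0=F3 v1=F4 v2=C5 downbeat P5
  -> R4 @ bar 1 tick 0 v(0, 2): G3/F4 m7 untreated
  -> R4 @ bar 2 tick 0 v(0, 2): A3/B4 M2 untreated
  -> R7 @ bar 2 tick 0 v(2,): F4->B4 leap 6st
  -> R4 @ bar 3 tick 0 v(0, 2): G3/F4 m7 untreated
  -> R7 @ bar 3 tick 0 v(2,): B4->F4 leap 6st
  -> R3 @ bar 5 tick 0 v(1, 2): A4 above F4
  -> R4 @ bar 5 tick 0 v(0, 1): G3/A4 M2 untreated
  -> R4 @ bar 5 tick 0 v(0, 2): G3/F4 m7 untreated
  -> R3 @ bar 5 tick 1 v(1, 2): A4 above F4
  -> R3 @ bar 5 tick 2 v(1, 2): A4 above F4
  -> R3 @ bar 5 tick 3 v(1, 2): A4 above F4
  -> R7 @ bar 6 tick 0 v(2,): F4->B4 leap 6st
  -> R1 @ bar 7 tick 0 v(1, 2): E4/B4 P5 -> F4/C5 P5 similar

(1, 0, R4, (0, 2))
(2, 0, R4, (0, 2))
(2, 0, R7, (2,))
(3, 0, R4, (0, 2))
(3, 0, R7, (2,))
(5, 0, R3, (1, 2))
(5, 0, R4, (0, 1))
(5, 0, R4, (0, 2))
(5, 1, R3, (1, 2))
(5, 2, R3, (1, 2))
(5, 3, R3, (1, 2))
(6, 0, R7, (2,))
(7, 0, R1, (1, 2))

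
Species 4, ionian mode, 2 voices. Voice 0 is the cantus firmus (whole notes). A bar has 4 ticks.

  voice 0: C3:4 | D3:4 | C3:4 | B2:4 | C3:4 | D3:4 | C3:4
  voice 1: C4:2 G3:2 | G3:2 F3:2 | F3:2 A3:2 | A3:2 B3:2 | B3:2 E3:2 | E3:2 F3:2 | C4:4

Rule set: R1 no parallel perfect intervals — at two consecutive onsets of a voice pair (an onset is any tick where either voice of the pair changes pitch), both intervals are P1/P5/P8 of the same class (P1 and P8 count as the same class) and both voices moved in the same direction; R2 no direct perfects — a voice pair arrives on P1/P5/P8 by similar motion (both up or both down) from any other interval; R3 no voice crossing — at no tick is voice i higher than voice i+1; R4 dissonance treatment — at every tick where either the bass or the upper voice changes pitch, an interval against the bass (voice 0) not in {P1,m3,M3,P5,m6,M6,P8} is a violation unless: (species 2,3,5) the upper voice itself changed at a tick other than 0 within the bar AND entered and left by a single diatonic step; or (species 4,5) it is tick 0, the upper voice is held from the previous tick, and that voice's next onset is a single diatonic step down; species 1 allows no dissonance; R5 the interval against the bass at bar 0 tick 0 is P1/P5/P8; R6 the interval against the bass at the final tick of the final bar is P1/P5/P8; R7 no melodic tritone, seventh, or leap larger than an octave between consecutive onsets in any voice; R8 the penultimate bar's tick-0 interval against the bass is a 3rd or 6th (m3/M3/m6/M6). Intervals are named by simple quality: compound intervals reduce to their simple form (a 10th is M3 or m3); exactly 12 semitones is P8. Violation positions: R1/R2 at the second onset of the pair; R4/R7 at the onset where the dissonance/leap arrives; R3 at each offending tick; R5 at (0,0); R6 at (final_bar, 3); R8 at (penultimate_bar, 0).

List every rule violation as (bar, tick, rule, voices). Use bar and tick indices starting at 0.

bar 0: v0=C3 v1=C4 downbeat P8
bar 1: v0=D3 v1=G3 downbeat P4
bar 2: v0=C3 v1=F3 downbeat P4
bar 3: v0=B2 v1=A3 downbeat m7
bar 4: v0=C3 v1=B3 downbeat M7
bar 5: v0=D3 v1=E3 downbeat M2
bar 6: v0=C3 v1=C4 downbeat P8
  -> R4 @ bar 2 tick 0 v(0, 1): C3/F3 P4 untreated
  -> R4 @ bar 3 tick 0 v(0, 1): B2/A3 m7 untreated
  -> R4 @ bar 4 tick 0 v(0, 1): C3/B3 M7 untreated
  -> R4 @ bar 5 tick 0 v(0, 1): D3/E3 M2 untreated
  -> R8 @ bar 5 tick 0 v(0, 1): penult M2 not 3rd/6th

(2, 0, R4, (0, 1))
(3, 0, R4, (0, 1))
(4, 0, R4, (0, 1))
(5, 0, R4, (0, 1))
(5, 0, R8, (0, 1))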